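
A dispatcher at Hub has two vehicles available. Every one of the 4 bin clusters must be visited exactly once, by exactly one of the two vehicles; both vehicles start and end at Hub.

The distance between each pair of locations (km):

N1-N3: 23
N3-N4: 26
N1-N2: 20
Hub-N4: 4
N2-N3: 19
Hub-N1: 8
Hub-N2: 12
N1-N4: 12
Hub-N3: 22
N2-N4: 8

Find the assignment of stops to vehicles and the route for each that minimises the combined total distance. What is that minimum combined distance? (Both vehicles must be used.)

69 km — the smallest possible combined total.

There are 2^3 − 1 = 7 ways to divide the 4 stops into two non-empty groups. For each, the best each vehicle can do is its own shortest tour through its group:
  {N1} + {N2, N3, N4}: 16 + 53 = 69
  {N2} + {N1, N3, N4}: 24 + 61 = 85
  {N1, N2} + {N3, N4}: 40 + 52 = 92
  {N3} + {N1, N2, N4}: 44 + 40 = 84
  {N1, N3} + {N2, N4}: 53 + 24 = 77
  {N2, N3} + {N1, N4}: 53 + 24 = 77
  … (7 splits in total)
Best: vehicle 1 Hub → N1 → Hub = 16; vehicle 2 Hub → N3 → N2 → N4 → Hub = 53; combined 69.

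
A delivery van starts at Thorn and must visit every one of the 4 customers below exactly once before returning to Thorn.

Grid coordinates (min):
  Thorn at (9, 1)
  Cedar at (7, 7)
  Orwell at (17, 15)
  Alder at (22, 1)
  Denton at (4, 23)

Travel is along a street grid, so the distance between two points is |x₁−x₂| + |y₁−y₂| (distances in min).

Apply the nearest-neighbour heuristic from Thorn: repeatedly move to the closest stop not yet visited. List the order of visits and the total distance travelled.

112 min along Thorn → Cedar → Orwell → Alder → Denton → Thorn.

At Thorn the remaining stops are Cedar 8, Alder 13, Orwell 22, Denton 27; go to Cedar.
At Cedar the remaining stops are Orwell 18, Denton 19, Alder 21; go to Orwell.
At Orwell the remaining stops are Alder 19, Denton 21; go to Alder.
At Alder the remaining stops are Denton 40; go to Denton.
Return Denton→Thorn: 27.
Total = 8 + 18 + 19 + 40 + 27 = 112.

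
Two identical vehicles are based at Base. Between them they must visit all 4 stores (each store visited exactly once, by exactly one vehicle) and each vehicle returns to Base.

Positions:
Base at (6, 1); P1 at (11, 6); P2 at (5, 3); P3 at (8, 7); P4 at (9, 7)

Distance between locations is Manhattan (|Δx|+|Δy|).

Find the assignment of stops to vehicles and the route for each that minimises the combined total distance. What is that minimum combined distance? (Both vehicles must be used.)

Minimum combined distance: 28.

Check every non-empty split of the stops between the two vehicles; for each half take its own optimal tour:
  {P1} + {P2, P3, P4}: 20 + 20 = 40
  {P2} + {P1, P3, P4}: 6 + 22 = 28
  {P1, P2} + {P3, P4}: 22 + 18 = 40
  {P3} + {P1, P2, P4}: 16 + 24 = 40
  {P1, P3} + {P2, P4}: 22 + 20 = 42
  {P2, P3} + {P1, P4}: 18 + 22 = 40
  … (7 splits in total)
Best: vehicle 1 Base → P2 → Base = 6; vehicle 2 Base → P1 → P4 → P3 → Base = 22; combined 28.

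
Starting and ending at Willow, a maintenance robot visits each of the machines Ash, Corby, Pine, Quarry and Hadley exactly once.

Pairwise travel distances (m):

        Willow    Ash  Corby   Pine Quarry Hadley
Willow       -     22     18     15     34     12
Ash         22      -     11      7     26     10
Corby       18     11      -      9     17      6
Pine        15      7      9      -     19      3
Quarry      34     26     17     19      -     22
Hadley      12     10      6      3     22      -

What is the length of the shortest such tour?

Shortest round trip = 83 m.

With 5 stops there are 5!/2 = 60 distinct round trips (a route and its reverse cost the same).
Willow - Ash - Corby - Pine - Quarry - Hadley - Willow: 22+11+9+19+22+12 = 95
Willow - Ash - Corby - Pine - Hadley - Quarry - Willow: 22+11+9+3+22+34 = 101
Willow - Ash - Corby - Quarry - Pine - Hadley - Willow: 22+11+17+19+3+12 = 84
Willow - Ash - Corby - Quarry - Hadley - Pine - Willow: 22+11+17+22+3+15 = 90
Willow - Ash - Corby - Hadley - Pine - Quarry - Willow: 22+11+6+3+19+34 = 95
Willow - Ash - Corby - Hadley - Quarry - Pine - Willow: 22+11+6+22+19+15 = 95
Willow - Ash - Pine - Corby - Quarry - Hadley - Willow: 22+7+9+17+22+12 = 89
Willow - Ash - Pine - Corby - Hadley - Quarry - Willow: 22+7+9+6+22+34 = 100
Willow - Ash - Pine - Quarry - Corby - Hadley - Willow: 22+7+19+17+6+12 = 83
Willow - Ash - Pine - Quarry - Hadley - Corby - Willow: 22+7+19+22+6+18 = 94
Willow - Ash - Pine - Hadley - Corby - Quarry - Willow: 22+7+3+6+17+34 = 89
Willow - Ash - Pine - Hadley - Quarry - Corby - Willow: 22+7+3+22+17+18 = 89
Willow - Ash - Quarry - Corby - Pine - Hadley - Willow: 22+26+17+9+3+12 = 89
Willow - Ash - Quarry - Corby - Hadley - Pine - Willow: 22+26+17+6+3+15 = 89
… (46 more)
The minimum is 83.
One optimal route: Willow → Ash → Pine → Quarry → Corby → Hadley → Willow (or its reverse).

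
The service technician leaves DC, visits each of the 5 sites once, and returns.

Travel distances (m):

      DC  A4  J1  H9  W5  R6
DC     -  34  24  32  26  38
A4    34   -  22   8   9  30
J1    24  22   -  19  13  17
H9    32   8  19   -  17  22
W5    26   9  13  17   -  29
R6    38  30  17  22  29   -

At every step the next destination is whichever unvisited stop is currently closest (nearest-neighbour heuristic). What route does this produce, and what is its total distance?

Total distance 114 m via the nearest-neighbour route DC → J1 → W5 → A4 → H9 → R6 → DC.

DC → [J1:24 / W5:26 / H9:32 / A4:34 / R6:38] → J1 (24)
J1 → [W5:13 / R6:17 / H9:19 / A4:22] → W5 (13)
W5 → [A4:9 / H9:17 / R6:29] → A4 (9)
A4 → [H9:8 / R6:30] → H9 (8)
H9 → [R6:22] → R6 (22)
Return R6→DC: 38.
Total = 24 + 13 + 9 + 8 + 22 + 38 = 114.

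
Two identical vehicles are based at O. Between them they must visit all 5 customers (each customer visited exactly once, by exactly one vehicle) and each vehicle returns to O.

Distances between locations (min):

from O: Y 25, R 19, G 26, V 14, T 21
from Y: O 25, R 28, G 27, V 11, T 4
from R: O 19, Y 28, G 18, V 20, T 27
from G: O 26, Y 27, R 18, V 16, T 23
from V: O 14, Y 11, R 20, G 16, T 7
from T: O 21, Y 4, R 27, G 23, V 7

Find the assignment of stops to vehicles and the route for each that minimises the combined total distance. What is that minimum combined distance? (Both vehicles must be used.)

There are 2^4 − 1 = 15 ways to divide the 5 stops into two non-empty groups. For each, the best each vehicle can do is its own shortest tour through its group:
  {Y} + {R, G, V, T}: 50 + 81 = 131
  {R} + {Y, G, V, T}: 38 + 78 = 116
  {Y, R} + {G, V, T}: 72 + 70 = 142
  {G} + {Y, R, V, T}: 52 + 72 = 124
  {Y, G} + {R, V, T}: 78 + 67 = 145
  {R, G} + {Y, V, T}: 63 + 50 = 113
  … (15 splits in total)
Best: vehicle 1 O → R → G → O = 63; vehicle 2 O → Y → T → V → O = 50; combined 113.

Minimum combined distance: 113 min.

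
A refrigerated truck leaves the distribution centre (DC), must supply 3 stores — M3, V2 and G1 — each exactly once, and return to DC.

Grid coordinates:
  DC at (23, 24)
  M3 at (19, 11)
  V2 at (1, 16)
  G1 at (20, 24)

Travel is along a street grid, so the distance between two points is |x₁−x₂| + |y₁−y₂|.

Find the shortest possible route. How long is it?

Shortest round trip = 70.

DC→M3→V2→G1→DC: 17+23+27+3 = 70
DC→M3→G1→V2→DC: 17+14+27+30 = 88
DC→V2→M3→G1→DC: 30+23+14+3 = 70
The minimum is 70.
One optimal route: DC → M3 → V2 → G1 → DC (or its reverse).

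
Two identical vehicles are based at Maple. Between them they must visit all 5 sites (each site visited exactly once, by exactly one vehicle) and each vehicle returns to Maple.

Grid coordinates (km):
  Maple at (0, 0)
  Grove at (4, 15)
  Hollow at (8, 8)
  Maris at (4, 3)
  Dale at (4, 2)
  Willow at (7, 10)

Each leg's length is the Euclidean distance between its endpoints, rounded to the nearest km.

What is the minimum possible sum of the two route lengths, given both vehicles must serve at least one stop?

43 km — the smallest possible combined total.

Check every non-empty split of the stops between the two vehicles; for each half take its own optimal tour:
  {Grove} + {Hollow, Maris, Dale, Willow}: 32 + 25 = 57
  {Hollow} + {Grove, Maris, Dale, Willow}: 22 + 35 = 57
  {Grove, Hollow} + {Maris, Dale, Willow}: 35 + 25 = 60
  {Maris} + {Grove, Hollow, Dale, Willow}: 10 + 35 = 45
  {Grove, Maris} + {Hollow, Dale, Willow}: 33 + 25 = 58
  {Hollow, Maris} + {Grove, Dale, Willow}: 22 + 35 = 57
  … (15 splits in total)
  {Dale} + {Grove, Hollow, Maris, Willow}: 8 + 35 = 43  ← best
Best: vehicle 1 Maple → Dale → Maple = 8; vehicle 2 Maple → Grove → Willow → Hollow → Maris → Maple = 35; combined 43.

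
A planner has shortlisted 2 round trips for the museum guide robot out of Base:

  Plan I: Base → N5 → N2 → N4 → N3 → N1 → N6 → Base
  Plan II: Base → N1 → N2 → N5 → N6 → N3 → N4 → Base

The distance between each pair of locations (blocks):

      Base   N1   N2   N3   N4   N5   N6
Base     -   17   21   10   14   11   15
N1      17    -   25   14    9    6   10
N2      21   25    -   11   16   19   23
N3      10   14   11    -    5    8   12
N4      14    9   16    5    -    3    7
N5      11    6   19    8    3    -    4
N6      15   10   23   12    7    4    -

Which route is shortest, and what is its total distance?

Plan I: 11 + 19 + 16 + 5 + 14 + 10 + 15 = 90
Plan II: 17 + 25 + 19 + 4 + 12 + 5 + 14 = 96

90 blocks — Plan I is the shortest.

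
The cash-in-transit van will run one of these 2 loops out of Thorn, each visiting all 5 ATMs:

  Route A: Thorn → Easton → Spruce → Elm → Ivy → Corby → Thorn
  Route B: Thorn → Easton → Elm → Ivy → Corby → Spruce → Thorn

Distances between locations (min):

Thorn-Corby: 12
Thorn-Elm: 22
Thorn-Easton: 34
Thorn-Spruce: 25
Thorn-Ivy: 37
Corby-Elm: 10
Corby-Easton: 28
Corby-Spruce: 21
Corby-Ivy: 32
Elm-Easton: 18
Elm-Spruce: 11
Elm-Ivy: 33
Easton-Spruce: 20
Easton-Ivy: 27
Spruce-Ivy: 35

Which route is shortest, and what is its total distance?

Route A: 34 + 20 + 11 + 33 + 32 + 12 = 142
Route B: 34 + 18 + 33 + 32 + 21 + 25 = 163

142 min — Route A is the shortest.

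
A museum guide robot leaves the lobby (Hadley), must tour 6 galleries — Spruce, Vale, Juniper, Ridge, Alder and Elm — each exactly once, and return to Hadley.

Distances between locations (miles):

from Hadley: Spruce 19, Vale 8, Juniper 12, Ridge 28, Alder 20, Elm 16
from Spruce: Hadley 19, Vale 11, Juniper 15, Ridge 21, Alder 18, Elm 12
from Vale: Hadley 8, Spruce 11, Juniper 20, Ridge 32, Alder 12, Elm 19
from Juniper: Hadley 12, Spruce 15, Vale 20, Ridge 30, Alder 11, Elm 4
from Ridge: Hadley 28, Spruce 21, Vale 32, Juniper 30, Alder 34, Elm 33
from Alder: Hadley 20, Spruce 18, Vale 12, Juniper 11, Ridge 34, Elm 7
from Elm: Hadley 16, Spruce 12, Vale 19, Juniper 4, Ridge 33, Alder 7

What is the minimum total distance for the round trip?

There are 360 distinct closed tours to check (reversals are equivalent).
Hadley → Spruce → Vale → Juniper → Ridge → Alder → Elm → Hadley: 19+11+20+30+34+7+16 = 137
Hadley → Spruce → Vale → Juniper → Ridge → Elm → Alder → Hadley: 19+11+20+30+33+7+20 = 140
Hadley → Spruce → Vale → Juniper → Alder → Ridge → Elm → Hadley: 19+11+20+11+34+33+16 = 144
Hadley → Spruce → Vale → Juniper → Alder → Elm → Ridge → Hadley: 19+11+20+11+7+33+28 = 129
Hadley → Spruce → Vale → Juniper → Elm → Ridge → Alder → Hadley: 19+11+20+4+33+34+20 = 141
Hadley → Spruce → Vale → Juniper → Elm → Alder → Ridge → Hadley: 19+11+20+4+7+34+28 = 123
Hadley → Spruce → Vale → Ridge → Juniper → Alder → Elm → Hadley: 19+11+32+30+11+7+16 = 126
Hadley → Spruce → Vale → Ridge → Juniper → Elm → Alder → Hadley: 19+11+32+30+4+7+20 = 123
… (352 more)
Hadley → Vale → Alder → Elm → Juniper → Spruce → Ridge → Hadley: 8+12+7+4+15+21+28 = 95  ← best
The minimum is 95.
One optimal route: Hadley → Vale → Alder → Elm → Juniper → Spruce → Ridge → Hadley (or its reverse).

Minimum total distance: 95 miles.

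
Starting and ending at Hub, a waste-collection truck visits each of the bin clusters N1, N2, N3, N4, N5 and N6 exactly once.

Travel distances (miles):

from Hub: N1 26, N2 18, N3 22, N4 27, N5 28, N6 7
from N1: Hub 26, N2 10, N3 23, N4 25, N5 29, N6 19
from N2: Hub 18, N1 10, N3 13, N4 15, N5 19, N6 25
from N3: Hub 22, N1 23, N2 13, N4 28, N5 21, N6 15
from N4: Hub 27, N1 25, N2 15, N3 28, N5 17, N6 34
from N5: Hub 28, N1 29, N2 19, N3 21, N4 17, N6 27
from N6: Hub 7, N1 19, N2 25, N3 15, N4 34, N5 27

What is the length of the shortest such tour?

111 miles — the shortest possible round trip.

With 6 stops there are 6!/2 = 360 distinct round trips (a route and its reverse cost the same).
Hub → N1 → N2 → N3 → N4 → N5 → N6 → Hub: 26+10+13+28+17+27+7 = 128
Hub → N1 → N2 → N3 → N4 → N6 → N5 → Hub: 26+10+13+28+34+27+28 = 166
Hub → N1 → N2 → N3 → N5 → N4 → N6 → Hub: 26+10+13+21+17+34+7 = 128
Hub → N1 → N2 → N3 → N5 → N6 → N4 → Hub: 26+10+13+21+27+34+27 = 158
Hub → N1 → N2 → N3 → N6 → N4 → N5 → Hub: 26+10+13+15+34+17+28 = 143
Hub → N1 → N2 → N3 → N6 → N5 → N4 → Hub: 26+10+13+15+27+17+27 = 135
Hub → N1 → N2 → N4 → N3 → N5 → N6 → Hub: 26+10+15+28+21+27+7 = 134
Hub → N1 → N2 → N4 → N3 → N6 → N5 → Hub: 26+10+15+28+15+27+28 = 149
… (352 more)
Hub → N1 → N2 → N4 → N5 → N3 → N6 → Hub: 26+10+15+17+21+15+7 = 111  ← best
The minimum is 111.
One optimal route: Hub → N1 → N2 → N4 → N5 → N3 → N6 → Hub (or its reverse).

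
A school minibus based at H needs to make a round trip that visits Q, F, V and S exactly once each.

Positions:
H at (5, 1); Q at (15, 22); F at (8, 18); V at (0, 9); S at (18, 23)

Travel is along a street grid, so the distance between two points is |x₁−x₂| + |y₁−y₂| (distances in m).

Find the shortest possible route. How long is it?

H - Q - F - V - S - H: 31+11+17+32+35 = 126
H - Q - F - S - V - H: 31+11+15+32+13 = 102
H - Q - V - F - S - H: 31+28+17+15+35 = 126
H - Q - V - S - F - H: 31+28+32+15+20 = 126
H - Q - S - F - V - H: 31+4+15+17+13 = 80
H - Q - S - V - F - H: 31+4+32+17+20 = 104
H - F - Q - V - S - H: 20+11+28+32+35 = 126
H - F - Q - S - V - H: 20+11+4+32+13 = 80
H - F - V - Q - S - H: 20+17+28+4+35 = 104
H - F - S - Q - V - H: 20+15+4+28+13 = 80
H - V - Q - F - S - H: 13+28+11+15+35 = 102
H - V - F - Q - S - H: 13+17+11+4+35 = 80
The minimum is 80.
One optimal route: H → Q → S → F → V → H (or its reverse).

Minimum total distance: 80 m.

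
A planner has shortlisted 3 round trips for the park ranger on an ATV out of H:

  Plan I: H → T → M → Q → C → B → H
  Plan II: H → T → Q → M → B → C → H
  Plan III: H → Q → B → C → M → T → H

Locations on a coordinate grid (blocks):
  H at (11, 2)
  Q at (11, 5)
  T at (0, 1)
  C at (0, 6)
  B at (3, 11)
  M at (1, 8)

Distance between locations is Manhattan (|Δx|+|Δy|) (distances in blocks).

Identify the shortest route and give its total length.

Shortest is Plan III, total 48 blocks.

Plan I: 12 + 8 + 13 + 12 + 8 + 17 = 70
Plan II: 12 + 15 + 13 + 5 + 8 + 15 = 68
Plan III: 3 + 14 + 8 + 3 + 8 + 12 = 48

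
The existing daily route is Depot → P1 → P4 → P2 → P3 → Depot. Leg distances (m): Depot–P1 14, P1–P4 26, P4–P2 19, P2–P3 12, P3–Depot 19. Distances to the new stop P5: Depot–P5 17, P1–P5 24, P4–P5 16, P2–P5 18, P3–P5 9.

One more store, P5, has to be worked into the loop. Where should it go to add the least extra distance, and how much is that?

Minimum extra distance: 7 m, inserting P5 between P3 and Depot.

Insertion cost between consecutive stops i–j is d(i,P5) + d(P5,j) − d(i,j):
  between Depot and P1: 17 + 24 − 14 = 27
  between P1 and P4: 24 + 16 − 26 = 14
  between P4 and P2: 16 + 18 − 19 = 15
  between P2 and P3: 18 + 9 − 12 = 15
  between P3 and Depot: 9 + 17 − 19 = 7
Cheapest insertion is between P3 and Depot, adding 7.
New total = 90 + 7 = 97.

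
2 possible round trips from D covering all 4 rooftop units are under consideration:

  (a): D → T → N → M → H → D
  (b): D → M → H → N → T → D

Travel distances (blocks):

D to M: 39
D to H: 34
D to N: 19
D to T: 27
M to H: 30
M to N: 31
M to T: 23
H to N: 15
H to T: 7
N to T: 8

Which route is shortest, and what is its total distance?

Shortest is (b), total 119 blocks.

(a): 27 + 8 + 31 + 30 + 34 = 130
(b): 39 + 30 + 15 + 8 + 27 = 119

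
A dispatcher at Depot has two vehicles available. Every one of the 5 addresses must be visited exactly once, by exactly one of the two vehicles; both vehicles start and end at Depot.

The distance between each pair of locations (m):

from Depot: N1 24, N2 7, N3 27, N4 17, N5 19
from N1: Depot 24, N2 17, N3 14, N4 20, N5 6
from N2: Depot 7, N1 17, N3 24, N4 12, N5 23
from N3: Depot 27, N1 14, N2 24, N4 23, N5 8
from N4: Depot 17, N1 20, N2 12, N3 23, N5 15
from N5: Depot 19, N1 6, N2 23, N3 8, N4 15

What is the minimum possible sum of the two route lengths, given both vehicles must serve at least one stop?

Check every non-empty split of the stops between the two vehicles; for each half take its own optimal tour:
  {N1} + {N2, N3, N4, N5}: 48 + 69 = 117
  {N2} + {N1, N3, N4, N5}: 14 + 78 = 92
  {N1, N2} + {N3, N4, N5}: 48 + 67 = 115
  {N3} + {N1, N2, N4, N5}: 54 + 62 = 116
  {N1, N3} + {N2, N4, N5}: 65 + 53 = 118
  {N2, N3} + {N1, N4, N5}: 58 + 62 = 120
  … (15 splits in total)
Best: vehicle 1 Depot → N2 → Depot = 14; vehicle 2 Depot → N1 → N3 → N5 → N4 → Depot = 78; combined 92.

Minimum combined distance: 92 m.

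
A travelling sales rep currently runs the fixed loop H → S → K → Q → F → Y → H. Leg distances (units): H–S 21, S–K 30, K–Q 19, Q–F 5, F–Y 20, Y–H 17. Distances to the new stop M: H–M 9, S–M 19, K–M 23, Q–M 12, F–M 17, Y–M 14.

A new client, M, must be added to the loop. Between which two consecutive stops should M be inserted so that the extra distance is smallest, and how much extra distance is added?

Insertion cost between consecutive stops i–j is d(i,M) + d(M,j) − d(i,j):
  between H and S: 9 + 19 − 21 = 7
  between S and K: 19 + 23 − 30 = 12
  between K and Q: 23 + 12 − 19 = 16
  between Q and F: 12 + 17 − 5 = 24
  between F and Y: 17 + 14 − 20 = 11
  between Y and H: 14 + 9 − 17 = 6
Cheapest insertion is between Y and H, adding 6.
New total = 112 + 6 = 118.

+6 — insert M between Y and H.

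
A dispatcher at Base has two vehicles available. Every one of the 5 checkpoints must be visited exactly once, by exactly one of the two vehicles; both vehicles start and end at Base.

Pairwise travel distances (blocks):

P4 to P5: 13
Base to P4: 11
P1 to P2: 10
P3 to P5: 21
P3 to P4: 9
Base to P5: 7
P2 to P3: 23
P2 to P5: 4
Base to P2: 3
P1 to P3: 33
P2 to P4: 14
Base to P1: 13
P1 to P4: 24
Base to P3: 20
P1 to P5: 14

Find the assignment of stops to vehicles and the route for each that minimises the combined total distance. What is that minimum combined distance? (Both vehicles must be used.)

74 blocks — the smallest possible combined total.

There are 2^4 − 1 = 15 ways to divide the 5 stops into two non-empty groups. For each, the best each vehicle can do is its own shortest tour through its group:
  {P1} + {P2, P3, P4, P5}: 26 + 48 = 74
  {P2} + {P1, P3, P4, P5}: 6 + 68 = 74
  {P1, P2} + {P3, P4, P5}: 26 + 48 = 74
  {P3} + {P1, P2, P4, P5}: 40 + 51 = 91
  {P1, P3} + {P2, P4, P5}: 66 + 31 = 97
  {P2, P3} + {P1, P4, P5}: 46 + 51 = 97
  … (15 splits in total)
Best: vehicle 1 Base → P1 → Base = 26; vehicle 2 Base → P2 → P5 → P3 → P4 → Base = 48; combined 74.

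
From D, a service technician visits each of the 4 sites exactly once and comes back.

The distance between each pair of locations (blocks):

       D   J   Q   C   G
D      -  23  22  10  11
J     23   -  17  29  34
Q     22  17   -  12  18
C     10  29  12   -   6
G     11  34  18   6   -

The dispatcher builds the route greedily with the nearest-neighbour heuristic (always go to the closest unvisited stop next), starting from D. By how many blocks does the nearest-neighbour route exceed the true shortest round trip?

The nearest-neighbour route is 5 blocks longer than optimal.

D: C=10, G=11, Q=22, J=23 ⇒ C
C: G=6, Q=12, J=29 ⇒ G
G: Q=18, J=34 ⇒ Q
Q: J=17 ⇒ J
NN route D → C → G → Q → J → D costs 74.
Optimal: D → J → Q → C → G → D costs 69 (by enumerating all 12 distinct tours).
Excess = 74 − 69 = 5.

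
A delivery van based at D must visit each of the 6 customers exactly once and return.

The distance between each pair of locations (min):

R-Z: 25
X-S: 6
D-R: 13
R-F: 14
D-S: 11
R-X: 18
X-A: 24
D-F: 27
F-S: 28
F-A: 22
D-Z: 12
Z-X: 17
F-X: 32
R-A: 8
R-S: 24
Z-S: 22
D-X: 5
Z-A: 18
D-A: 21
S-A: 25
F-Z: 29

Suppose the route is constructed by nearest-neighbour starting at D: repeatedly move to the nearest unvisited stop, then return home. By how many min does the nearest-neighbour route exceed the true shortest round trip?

Excess over optimum: 9 min.

D: X=5, S=11, Z=12, R=13, A=21, F=27 ⇒ X
X: S=6, Z=17, R=18, A=24, F=32 ⇒ S
S: Z=22, R=24, A=25, F=28 ⇒ Z
Z: A=18, R=25, F=29 ⇒ A
A: R=8, F=22 ⇒ R
R: F=14 ⇒ F
NN route D → X → S → Z → A → R → F → D costs 100.
Optimal: D → Z → A → R → F → S → X → D costs 91 (by enumerating all 360 distinct tours).
Excess = 100 − 91 = 9.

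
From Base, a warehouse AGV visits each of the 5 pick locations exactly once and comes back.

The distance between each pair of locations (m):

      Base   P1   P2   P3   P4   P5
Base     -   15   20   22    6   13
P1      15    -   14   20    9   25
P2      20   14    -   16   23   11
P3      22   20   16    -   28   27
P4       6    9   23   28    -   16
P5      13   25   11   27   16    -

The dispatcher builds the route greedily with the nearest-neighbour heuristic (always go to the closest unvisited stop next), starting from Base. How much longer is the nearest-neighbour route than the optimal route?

Excess over optimum: 14 m.

From Base: P4=6, P5=13, P1=15, P2=20, P3=22 → choose P4 (6).
From P4: P1=9, P5=16, P2=23, P3=28 → choose P1 (9).
From P1: P2=14, P3=20, P5=25 → choose P2 (14).
From P2: P5=11, P3=16 → choose P5 (11).
From P5: P3=27 → choose P3 (27).
NN route Base → P4 → P1 → P2 → P5 → P3 → Base costs 89.
Optimal: Base → P4 → P1 → P3 → P2 → P5 → Base costs 75 (by enumerating all 60 distinct tours).
Excess = 89 − 75 = 14.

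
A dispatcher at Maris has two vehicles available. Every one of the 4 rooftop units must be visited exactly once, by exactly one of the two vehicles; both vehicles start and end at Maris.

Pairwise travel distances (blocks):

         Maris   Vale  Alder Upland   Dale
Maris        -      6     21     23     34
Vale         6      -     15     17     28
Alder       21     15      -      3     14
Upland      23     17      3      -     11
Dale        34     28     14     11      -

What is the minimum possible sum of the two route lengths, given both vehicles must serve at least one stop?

There are 2^3 − 1 = 7 ways to divide the 4 stops into two non-empty groups. For each, the best each vehicle can do is its own shortest tour through its group:
  {Vale} + {Alder, Upland, Dale}: 12 + 69 = 81
  {Alder} + {Vale, Upland, Dale}: 42 + 68 = 110
  {Vale, Alder} + {Upland, Dale}: 42 + 68 = 110
  {Upland} + {Vale, Alder, Dale}: 46 + 69 = 115
  {Vale, Upland} + {Alder, Dale}: 46 + 69 = 115
  {Alder, Upland} + {Vale, Dale}: 47 + 68 = 115
  … (7 splits in total)
Best: vehicle 1 Maris → Vale → Maris = 12; vehicle 2 Maris → Alder → Upland → Dale → Maris = 69; combined 81.

81 blocks — the smallest possible combined total.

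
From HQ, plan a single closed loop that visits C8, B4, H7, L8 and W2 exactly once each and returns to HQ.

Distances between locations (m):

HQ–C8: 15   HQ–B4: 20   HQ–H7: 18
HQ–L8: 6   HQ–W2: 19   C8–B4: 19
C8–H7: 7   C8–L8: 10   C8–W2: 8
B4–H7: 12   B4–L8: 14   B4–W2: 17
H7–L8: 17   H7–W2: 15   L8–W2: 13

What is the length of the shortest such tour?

There are 60 distinct closed tours to check (reversals are equivalent).
HQ - C8 - B4 - H7 - L8 - W2 - HQ: 15+19+12+17+13+19 = 95
HQ - C8 - B4 - H7 - W2 - L8 - HQ: 15+19+12+15+13+6 = 80
HQ - C8 - B4 - L8 - H7 - W2 - HQ: 15+19+14+17+15+19 = 99
HQ - C8 - B4 - L8 - W2 - H7 - HQ: 15+19+14+13+15+18 = 94
HQ - C8 - B4 - W2 - H7 - L8 - HQ: 15+19+17+15+17+6 = 89
HQ - C8 - B4 - W2 - L8 - H7 - HQ: 15+19+17+13+17+18 = 99
HQ - C8 - H7 - B4 - L8 - W2 - HQ: 15+7+12+14+13+19 = 80
HQ - C8 - H7 - B4 - W2 - L8 - HQ: 15+7+12+17+13+6 = 70
HQ - C8 - H7 - L8 - B4 - W2 - HQ: 15+7+17+14+17+19 = 89
HQ - C8 - H7 - L8 - W2 - B4 - HQ: 15+7+17+13+17+20 = 89
HQ - C8 - H7 - W2 - B4 - L8 - HQ: 15+7+15+17+14+6 = 74
HQ - C8 - H7 - W2 - L8 - B4 - HQ: 15+7+15+13+14+20 = 84
HQ - C8 - L8 - B4 - H7 - W2 - HQ: 15+10+14+12+15+19 = 85
HQ - C8 - L8 - B4 - W2 - H7 - HQ: 15+10+14+17+15+18 = 89
… (46 more)
HQ - B4 - H7 - C8 - W2 - L8 - HQ: 20+12+7+8+13+6 = 66  ← best
The minimum is 66.
One optimal route: HQ → B4 → H7 → C8 → W2 → L8 → HQ (or its reverse).

66 m — the shortest possible round trip.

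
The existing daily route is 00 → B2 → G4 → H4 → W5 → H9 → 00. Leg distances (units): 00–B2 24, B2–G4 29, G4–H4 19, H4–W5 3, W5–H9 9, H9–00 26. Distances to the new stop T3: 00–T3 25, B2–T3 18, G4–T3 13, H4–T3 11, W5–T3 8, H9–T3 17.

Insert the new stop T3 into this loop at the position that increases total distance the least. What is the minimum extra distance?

Insertion cost between consecutive stops i–j is d(i,T3) + d(T3,j) − d(i,j):
  between 00 and B2: 25 + 18 − 24 = 19
  between B2 and G4: 18 + 13 − 29 = 2
  between G4 and H4: 13 + 11 − 19 = 5
  between H4 and W5: 11 + 8 − 3 = 16
  between W5 and H9: 8 + 17 − 9 = 16
  between H9 and 00: 17 + 25 − 26 = 16
Cheapest insertion is between B2 and G4, adding 2.
New total = 110 + 2 = 112.

Minimum extra distance: 2, inserting T3 between B2 and G4.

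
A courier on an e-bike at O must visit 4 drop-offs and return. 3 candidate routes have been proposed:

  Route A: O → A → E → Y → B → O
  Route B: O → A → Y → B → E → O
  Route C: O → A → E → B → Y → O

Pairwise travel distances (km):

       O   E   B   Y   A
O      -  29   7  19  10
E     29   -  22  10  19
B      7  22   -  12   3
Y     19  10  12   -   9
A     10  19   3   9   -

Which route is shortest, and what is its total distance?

Shortest is Route A, total 58 km.

Route A: 10 + 19 + 10 + 12 + 7 = 58
Route B: 10 + 9 + 12 + 22 + 29 = 82
Route C: 10 + 19 + 22 + 12 + 19 = 82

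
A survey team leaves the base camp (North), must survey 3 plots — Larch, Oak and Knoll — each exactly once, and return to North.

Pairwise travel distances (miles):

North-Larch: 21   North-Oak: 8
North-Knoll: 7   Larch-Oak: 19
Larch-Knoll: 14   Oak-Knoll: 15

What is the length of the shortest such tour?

There are 3 distinct closed tours to check (reversals are equivalent).
North→Larch→Oak→Knoll→North: 21+19+15+7 = 62
North→Larch→Knoll→Oak→North: 21+14+15+8 = 58
North→Oak→Larch→Knoll→North: 8+19+14+7 = 48
The minimum is 48.
One optimal route: North → Oak → Larch → Knoll → North (or its reverse).

Shortest round trip = 48 miles.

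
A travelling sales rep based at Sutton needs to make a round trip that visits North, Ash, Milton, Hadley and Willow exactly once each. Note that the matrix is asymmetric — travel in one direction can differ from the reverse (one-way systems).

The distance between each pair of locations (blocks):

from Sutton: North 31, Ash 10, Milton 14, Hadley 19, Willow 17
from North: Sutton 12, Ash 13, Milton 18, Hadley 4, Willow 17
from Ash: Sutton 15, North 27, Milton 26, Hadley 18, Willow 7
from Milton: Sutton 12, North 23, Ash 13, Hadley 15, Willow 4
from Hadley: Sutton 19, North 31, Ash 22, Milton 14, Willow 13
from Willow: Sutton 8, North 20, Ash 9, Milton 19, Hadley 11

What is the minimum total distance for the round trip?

Sutton → North → Ash → Milton → Hadley → Willow → Sutton: 31+13+26+15+13+8 = 106
Sutton → North → Ash → Milton → Willow → Hadley → Sutton: 31+13+26+4+11+19 = 104
Sutton → North → Ash → Hadley → Milton → Willow → Sutton: 31+13+18+14+4+8 = 88
Sutton → North → Ash → Hadley → Willow → Milton → Sutton: 31+13+18+13+19+12 = 106
Sutton → North → Ash → Willow → Milton → Hadley → Sutton: 31+13+7+19+15+19 = 104
Sutton → North → Ash → Willow → Hadley → Milton → Sutton: 31+13+7+11+14+12 = 88
Sutton → North → Milton → Ash → Hadley → Willow → Sutton: 31+18+13+18+13+8 = 101
Sutton → North → Milton → Ash → Willow → Hadley → Sutton: 31+18+13+7+11+19 = 99
Sutton → North → Milton → Hadley → Ash → Willow → Sutton: 31+18+15+22+7+8 = 101
Sutton → North → Milton → Hadley → Willow → Ash → Sutton: 31+18+15+13+9+15 = 101
Sutton → North → Milton → Willow → Ash → Hadley → Sutton: 31+18+4+9+18+19 = 99
Sutton → North → Milton → Willow → Hadley → Ash → Sutton: 31+18+4+11+22+15 = 101
Sutton → North → Hadley → Ash → Milton → Willow → Sutton: 31+4+22+26+4+8 = 95
Sutton → North → Hadley → Ash → Willow → Milton → Sutton: 31+4+22+7+19+12 = 95
… (106 more)
Sutton → Ash → North → Hadley → Milton → Willow → Sutton: 10+27+4+14+4+8 = 67  ← best
The minimum is 67.
One optimal route: Sutton → Ash → North → Hadley → Milton → Willow → Sutton.

Shortest round trip = 67 blocks.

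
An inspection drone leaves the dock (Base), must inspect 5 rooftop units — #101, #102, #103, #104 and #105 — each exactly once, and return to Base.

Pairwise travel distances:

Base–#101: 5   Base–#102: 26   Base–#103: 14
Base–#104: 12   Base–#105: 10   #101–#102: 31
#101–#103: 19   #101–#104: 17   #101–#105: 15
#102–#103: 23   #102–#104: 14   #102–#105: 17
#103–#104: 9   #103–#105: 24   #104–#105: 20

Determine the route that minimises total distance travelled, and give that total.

Base-#101-#102-#103-#104-#105-Base: 5+31+23+9+20+10 = 98
Base-#101-#102-#103-#105-#104-Base: 5+31+23+24+20+12 = 115
Base-#101-#102-#104-#103-#105-Base: 5+31+14+9+24+10 = 93
Base-#101-#102-#104-#105-#103-Base: 5+31+14+20+24+14 = 108
Base-#101-#102-#105-#103-#104-Base: 5+31+17+24+9+12 = 98
Base-#101-#102-#105-#104-#103-Base: 5+31+17+20+9+14 = 96
Base-#101-#103-#102-#104-#105-Base: 5+19+23+14+20+10 = 91
Base-#101-#103-#102-#105-#104-Base: 5+19+23+17+20+12 = 96
Base-#101-#103-#104-#102-#105-Base: 5+19+9+14+17+10 = 74
Base-#101-#103-#104-#105-#102-Base: 5+19+9+20+17+26 = 96
Base-#101-#103-#105-#102-#104-Base: 5+19+24+17+14+12 = 91
Base-#101-#103-#105-#104-#102-Base: 5+19+24+20+14+26 = 108
Base-#101-#104-#102-#103-#105-Base: 5+17+14+23+24+10 = 93
Base-#101-#104-#102-#105-#103-Base: 5+17+14+17+24+14 = 91
… (46 more)
The minimum is 74.
One optimal route: Base → #101 → #103 → #104 → #102 → #105 → Base (or its reverse).

Shortest round trip = 74.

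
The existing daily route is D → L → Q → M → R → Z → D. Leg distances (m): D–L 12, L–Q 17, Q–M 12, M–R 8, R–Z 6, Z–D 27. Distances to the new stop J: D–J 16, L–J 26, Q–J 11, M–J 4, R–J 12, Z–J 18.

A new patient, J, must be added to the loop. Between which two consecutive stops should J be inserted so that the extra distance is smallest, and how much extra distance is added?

Insertion cost between consecutive stops i–j is d(i,J) + d(J,j) − d(i,j):
  between D and L: 16 + 26 − 12 = 30
  between L and Q: 26 + 11 − 17 = 20
  between Q and M: 11 + 4 − 12 = 3
  between M and R: 4 + 12 − 8 = 8
  between R and Z: 12 + 18 − 6 = 24
  between Z and D: 18 + 16 − 27 = 7
Cheapest insertion is between Q and M, adding 3.
New total = 82 + 3 = 85.

Minimum extra distance: 3 m, inserting J between Q and M.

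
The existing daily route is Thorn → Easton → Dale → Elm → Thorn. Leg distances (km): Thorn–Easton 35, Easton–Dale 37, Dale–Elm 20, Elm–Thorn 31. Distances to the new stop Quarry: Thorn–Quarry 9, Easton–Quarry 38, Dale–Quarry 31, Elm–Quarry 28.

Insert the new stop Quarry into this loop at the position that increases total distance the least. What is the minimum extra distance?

Insertion cost between consecutive stops i–j is d(i,Quarry) + d(Quarry,j) − d(i,j):
  between Thorn and Easton: 9 + 38 − 35 = 12
  between Easton and Dale: 38 + 31 − 37 = 32
  between Dale and Elm: 31 + 28 − 20 = 39
  between Elm and Thorn: 28 + 9 − 31 = 6
Cheapest insertion is between Elm and Thorn, adding 6.
New total = 123 + 6 = 129.

Adding 6 km by placing Quarry on the Elm–Thorn leg.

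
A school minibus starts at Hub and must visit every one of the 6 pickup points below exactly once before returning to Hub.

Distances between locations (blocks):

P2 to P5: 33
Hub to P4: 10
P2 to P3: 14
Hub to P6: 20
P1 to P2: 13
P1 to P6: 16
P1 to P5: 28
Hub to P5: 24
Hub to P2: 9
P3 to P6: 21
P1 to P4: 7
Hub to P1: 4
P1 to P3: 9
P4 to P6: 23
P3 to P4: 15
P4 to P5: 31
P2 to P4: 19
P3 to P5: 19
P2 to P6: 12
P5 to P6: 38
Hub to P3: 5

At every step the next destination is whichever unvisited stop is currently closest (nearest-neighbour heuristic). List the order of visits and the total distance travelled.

At Hub the remaining stops are P1 4, P3 5, P2 9, P4 10, P6 20, P5 24; go to P1.
At P1 the remaining stops are P4 7, P3 9, P2 13, P6 16, P5 28; go to P4.
At P4 the remaining stops are P3 15, P2 19, P6 23, P5 31; go to P3.
At P3 the remaining stops are P2 14, P5 19, P6 21; go to P2.
At P2 the remaining stops are P6 12, P5 33; go to P6.
At P6 the remaining stops are P5 38; go to P5.
Return P5→Hub: 24.
Total = 4 + 7 + 15 + 14 + 12 + 38 + 24 = 114.

114 blocks along Hub → P1 → P4 → P3 → P2 → P6 → P5 → Hub.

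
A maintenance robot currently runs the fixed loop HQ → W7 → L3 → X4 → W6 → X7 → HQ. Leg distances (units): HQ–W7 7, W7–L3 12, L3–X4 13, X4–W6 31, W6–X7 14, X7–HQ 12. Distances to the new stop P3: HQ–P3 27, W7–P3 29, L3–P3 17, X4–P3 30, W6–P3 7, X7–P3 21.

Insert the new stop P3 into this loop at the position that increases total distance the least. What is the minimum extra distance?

Insertion cost between consecutive stops i–j is d(i,P3) + d(P3,j) − d(i,j):
  between HQ and W7: 27 + 29 − 7 = 49
  between W7 and L3: 29 + 17 − 12 = 34
  between L3 and X4: 17 + 30 − 13 = 34
  between X4 and W6: 30 + 7 − 31 = 6
  between W6 and X7: 7 + 21 − 14 = 14
  between X7 and HQ: 21 + 27 − 12 = 36
Cheapest insertion is between X4 and W6, adding 6.
New total = 89 + 6 = 95.

Minimum extra distance: 6, inserting P3 between X4 and W6.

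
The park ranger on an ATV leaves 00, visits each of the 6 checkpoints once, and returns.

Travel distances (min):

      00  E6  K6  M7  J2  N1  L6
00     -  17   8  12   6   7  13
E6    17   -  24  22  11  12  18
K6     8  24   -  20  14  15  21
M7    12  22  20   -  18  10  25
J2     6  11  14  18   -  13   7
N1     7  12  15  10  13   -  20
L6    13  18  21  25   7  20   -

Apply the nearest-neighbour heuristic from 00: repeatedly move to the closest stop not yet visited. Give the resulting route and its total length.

From 00: distances to unvisited — J2=6, N1=7, K6=8, M7=12, L6=13, E6=17. Nearest is J2 (6).
From J2: distances to unvisited — L6=7, E6=11, N1=13, K6=14, M7=18. Nearest is L6 (7).
From L6: distances to unvisited — E6=18, N1=20, K6=21, M7=25. Nearest is E6 (18).
From E6: distances to unvisited — N1=12, M7=22, K6=24. Nearest is N1 (12).
From N1: distances to unvisited — M7=10, K6=15. Nearest is M7 (10).
From M7: distances to unvisited — K6=20. Nearest is K6 (20).
Return K6→00: 8.
Total = 6 + 7 + 18 + 12 + 10 + 20 + 8 = 81.

Nearest-neighbour total = 81 min; route 00 → J2 → L6 → E6 → N1 → M7 → K6 → 00.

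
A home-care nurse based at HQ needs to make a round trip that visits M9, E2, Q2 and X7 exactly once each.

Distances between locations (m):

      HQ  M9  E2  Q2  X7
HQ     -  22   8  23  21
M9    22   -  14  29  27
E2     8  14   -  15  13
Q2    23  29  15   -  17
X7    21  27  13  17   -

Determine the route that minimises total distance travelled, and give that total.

Shortest round trip = 89 m.

With 4 stops there are 4!/2 = 12 distinct round trips (a route and its reverse cost the same).
HQ - M9 - E2 - Q2 - X7 - HQ: 22+14+15+17+21 = 89
HQ - M9 - E2 - X7 - Q2 - HQ: 22+14+13+17+23 = 89
HQ - M9 - Q2 - E2 - X7 - HQ: 22+29+15+13+21 = 100
HQ - M9 - Q2 - X7 - E2 - HQ: 22+29+17+13+8 = 89
HQ - M9 - X7 - E2 - Q2 - HQ: 22+27+13+15+23 = 100
HQ - M9 - X7 - Q2 - E2 - HQ: 22+27+17+15+8 = 89
HQ - E2 - M9 - Q2 - X7 - HQ: 8+14+29+17+21 = 89
HQ - E2 - M9 - X7 - Q2 - HQ: 8+14+27+17+23 = 89
HQ - E2 - Q2 - M9 - X7 - HQ: 8+15+29+27+21 = 100
HQ - E2 - X7 - M9 - Q2 - HQ: 8+13+27+29+23 = 100
HQ - Q2 - M9 - E2 - X7 - HQ: 23+29+14+13+21 = 100
HQ - Q2 - E2 - M9 - X7 - HQ: 23+15+14+27+21 = 100
The minimum is 89.
One optimal route: HQ → M9 → E2 → Q2 → X7 → HQ (or its reverse).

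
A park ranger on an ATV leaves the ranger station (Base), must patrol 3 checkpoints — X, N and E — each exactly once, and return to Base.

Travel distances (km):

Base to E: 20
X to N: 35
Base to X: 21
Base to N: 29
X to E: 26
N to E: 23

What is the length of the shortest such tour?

With 3 stops there are 3!/2 = 3 distinct round trips (a route and its reverse cost the same).
Base→X→N→E→Base: 21+35+23+20 = 99
Base→X→E→N→Base: 21+26+23+29 = 99
Base→N→X→E→Base: 29+35+26+20 = 110
The minimum is 99.
One optimal route: Base → X → N → E → Base (or its reverse).

99 km — the shortest possible round trip.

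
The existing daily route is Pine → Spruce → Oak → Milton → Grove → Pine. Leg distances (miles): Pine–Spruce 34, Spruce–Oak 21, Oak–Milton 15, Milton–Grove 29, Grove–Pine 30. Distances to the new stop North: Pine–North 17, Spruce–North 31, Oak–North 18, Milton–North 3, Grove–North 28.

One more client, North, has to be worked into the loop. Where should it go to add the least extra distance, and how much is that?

+2 miles — insert North between Milton and Grove.

Insertion cost between consecutive stops i–j is d(i,North) + d(North,j) − d(i,j):
  between Pine and Spruce: 17 + 31 − 34 = 14
  between Spruce and Oak: 31 + 18 − 21 = 28
  between Oak and Milton: 18 + 3 − 15 = 6
  between Milton and Grove: 3 + 28 − 29 = 2
  between Grove and Pine: 28 + 17 − 30 = 15
Cheapest insertion is between Milton and Grove, adding 2.
New total = 129 + 2 = 131.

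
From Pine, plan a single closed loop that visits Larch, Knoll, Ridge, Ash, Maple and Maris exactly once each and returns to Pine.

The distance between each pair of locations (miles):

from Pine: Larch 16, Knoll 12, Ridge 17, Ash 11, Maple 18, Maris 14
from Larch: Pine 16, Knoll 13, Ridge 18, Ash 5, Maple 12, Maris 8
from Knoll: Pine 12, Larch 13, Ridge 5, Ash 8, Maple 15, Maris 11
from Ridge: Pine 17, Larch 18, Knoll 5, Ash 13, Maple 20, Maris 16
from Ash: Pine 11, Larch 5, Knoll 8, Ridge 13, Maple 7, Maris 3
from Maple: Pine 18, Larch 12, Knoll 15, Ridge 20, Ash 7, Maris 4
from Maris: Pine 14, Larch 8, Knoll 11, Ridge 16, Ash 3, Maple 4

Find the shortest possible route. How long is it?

Pine → Larch → Knoll → Ridge → Ash → Maple → Maris → Pine: 16+13+5+13+7+4+14 = 72
Pine → Larch → Knoll → Ridge → Ash → Maris → Maple → Pine: 16+13+5+13+3+4+18 = 72
Pine → Larch → Knoll → Ridge → Maple → Ash → Maris → Pine: 16+13+5+20+7+3+14 = 78
Pine → Larch → Knoll → Ridge → Maple → Maris → Ash → Pine: 16+13+5+20+4+3+11 = 72
Pine → Larch → Knoll → Ridge → Maris → Ash → Maple → Pine: 16+13+5+16+3+7+18 = 78
Pine → Larch → Knoll → Ridge → Maris → Maple → Ash → Pine: 16+13+5+16+4+7+11 = 72
Pine → Larch → Knoll → Ash → Ridge → Maple → Maris → Pine: 16+13+8+13+20+4+14 = 88
Pine → Larch → Knoll → Ash → Ridge → Maris → Maple → Pine: 16+13+8+13+16+4+18 = 88
… (352 more)
Pine → Larch → Ash → Maple → Maris → Knoll → Ridge → Pine: 16+5+7+4+11+5+17 = 65  ← best
The minimum is 65.
One optimal route: Pine → Larch → Ash → Maple → Maris → Knoll → Ridge → Pine (or its reverse).

Shortest round trip = 65 miles.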